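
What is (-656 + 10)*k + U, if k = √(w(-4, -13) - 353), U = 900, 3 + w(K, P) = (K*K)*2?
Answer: 900 - 11628*I ≈ 900.0 - 11628.0*I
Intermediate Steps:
w(K, P) = -3 + 2*K² (w(K, P) = -3 + (K*K)*2 = -3 + K²*2 = -3 + 2*K²)
k = 18*I (k = √((-3 + 2*(-4)²) - 353) = √((-3 + 2*16) - 353) = √((-3 + 32) - 353) = √(29 - 353) = √(-324) = 18*I ≈ 18.0*I)
(-656 + 10)*k + U = (-656 + 10)*(18*I) + 900 = -11628*I + 900 = 900 - 11628*I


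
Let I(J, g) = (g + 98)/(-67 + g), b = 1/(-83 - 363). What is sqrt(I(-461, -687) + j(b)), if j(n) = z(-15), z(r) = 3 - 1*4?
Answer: I*sqrt(124410)/754 ≈ 0.4678*I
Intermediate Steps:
z(r) = -1 (z(r) = 3 - 4 = -1)
b = -1/446 (b = 1/(-446) = -1/446 ≈ -0.0022422)
I(J, g) = (98 + g)/(-67 + g)
j(n) = -1
sqrt(I(-461, -687) + j(b)) = sqrt((98 - 687)/(-67 - 687) - 1) = sqrt(-589/(-754) - 1) = sqrt(-1/754*(-589) - 1) = sqrt(589/754 - 1) = sqrt(-165/754) = I*sqrt(124410)/754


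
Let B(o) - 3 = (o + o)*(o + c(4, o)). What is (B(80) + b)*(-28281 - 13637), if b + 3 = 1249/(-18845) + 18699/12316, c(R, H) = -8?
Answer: -56045867300945789/116047510 ≈ -4.8296e+8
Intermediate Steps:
B(o) = 3 + 2*o*(-8 + o) (B(o) = 3 + (o + o)*(o - 8) = 3 + (2*o)*(-8 + o) = 3 + 2*o*(-8 + o))
b = -359285089/232095020 (b = -3 + (1249/(-18845) + 18699/12316) = -3 + (1249*(-1/18845) + 18699*(1/12316)) = -3 + (-1249/18845 + 18699/12316) = -3 + 336999971/232095020 = -359285089/232095020 ≈ -1.5480)
(B(80) + b)*(-28281 - 13637) = ((3 - 16*80 + 2*80**2) - 359285089/232095020)*(-28281 - 13637) = ((3 - 1280 + 2*6400) - 359285089/232095020)*(-41918) = ((3 - 1280 + 12800) - 359285089/232095020)*(-41918) = (11523 - 359285089/232095020)*(-41918) = (2674071630371/232095020)*(-41918) = -56045867300945789/116047510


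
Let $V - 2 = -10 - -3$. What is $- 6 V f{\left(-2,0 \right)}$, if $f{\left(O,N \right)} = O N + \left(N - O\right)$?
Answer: $60$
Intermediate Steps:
$V = -5$ ($V = 2 - 7 = -5$)
$f{\left(O,N \right)} = N - O + N O$ ($f{\left(O,N \right)} = N O + \left(N - O\right) = N - O + N O$)
$- 6 V f{\left(-2,0 \right)} = \left(-6\right) \left(-5\right) \left(0 - -2 + 0 \left(-2\right)\right) = 30 \left(0 + 2 + 0\right) = 30 \cdot 2 = 60$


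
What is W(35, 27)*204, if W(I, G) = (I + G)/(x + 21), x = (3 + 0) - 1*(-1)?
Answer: 12648/25 ≈ 505.92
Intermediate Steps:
x = 4 (x = 3 + 1 = 4)
W(I, G) = G/25 + I/25 (W(I, G) = (I + G)/(4 + 21) = (G + I)/25 = (G + I)*(1/25) = G/25 + I/25)
W(35, 27)*204 = ((1/25)*27 + (1/25)*35)*204 = (27/25 + 7/5)*204 = (62/25)*204 = 12648/25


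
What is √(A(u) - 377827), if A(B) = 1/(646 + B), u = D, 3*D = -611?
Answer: I*√665326517302/1327 ≈ 614.68*I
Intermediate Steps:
D = -611/3 (D = (⅓)*(-611) = -611/3 ≈ -203.67)
u = -611/3 ≈ -203.67
√(A(u) - 377827) = √(1/(646 - 611/3) - 377827) = √(1/(1327/3) - 377827) = √(3/1327 - 377827) = √(-501376426/1327) = I*√665326517302/1327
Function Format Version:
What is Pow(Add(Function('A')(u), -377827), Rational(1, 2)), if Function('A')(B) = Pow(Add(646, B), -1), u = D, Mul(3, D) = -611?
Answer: Mul(Rational(1, 1327), I, Pow(665326517302, Rational(1, 2))) ≈ Mul(614.68, I)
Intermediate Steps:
D = Rational(-611, 3) (D = Mul(Rational(1, 3), -611) = Rational(-611, 3) ≈ -203.67)
u = Rational(-611, 3) ≈ -203.67
Pow(Add(Function('A')(u), -377827), Rational(1, 2)) = Pow(Add(Pow(Add(646, Rational(-611, 3)), -1), -377827), Rational(1, 2)) = Pow(Add(Pow(Rational(1327, 3), -1), -377827), Rational(1, 2)) = Pow(Add(Rational(3, 1327), -377827), Rational(1, 2)) = Pow(Rational(-501376426, 1327), Rational(1, 2)) = Mul(Rational(1, 1327), I, Pow(665326517302, Rational(1, 2)))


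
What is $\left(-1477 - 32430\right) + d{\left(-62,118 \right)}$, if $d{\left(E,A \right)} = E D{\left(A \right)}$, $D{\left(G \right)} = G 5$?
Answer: $-70487$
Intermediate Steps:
$D{\left(G \right)} = 5 G$
$d{\left(E,A \right)} = 5 A E$ ($d{\left(E,A \right)} = E 5 A = 5 A E$)
$\left(-1477 - 32430\right) + d{\left(-62,118 \right)} = \left(-1477 - 32430\right) + 5 \cdot 118 \left(-62\right) = -33907 - 36580 = -70487$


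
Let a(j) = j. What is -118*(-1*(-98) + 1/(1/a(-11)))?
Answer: -10266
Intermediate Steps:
-118*(-1*(-98) + 1/(1/a(-11))) = -118*(-1*(-98) + 1/(1/(-11))) = -118*(98 + 1/(-1/11)) = -118*(98 - 11) = -118*87 = -10266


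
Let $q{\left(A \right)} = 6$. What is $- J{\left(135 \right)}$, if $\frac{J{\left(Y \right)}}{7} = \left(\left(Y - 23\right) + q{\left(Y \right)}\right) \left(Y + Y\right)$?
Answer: $-223020$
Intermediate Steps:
$J{\left(Y \right)} = 14 Y \left(-17 + Y\right)$ ($J{\left(Y \right)} = 7 \left(\left(Y - 23\right) + 6\right) \left(Y + Y\right) = 7 \left(\left(-23 + Y\right) + 6\right) 2 Y = 7 \left(-17 + Y\right) 2 Y = 7 \cdot 2 Y \left(-17 + Y\right) = 14 Y \left(-17 + Y\right)$)
$- J{\left(135 \right)} = - 14 \cdot 135 \left(-17 + 135\right) = - 14 \cdot 135 \cdot 118 = \left(-1\right) 223020 = -223020$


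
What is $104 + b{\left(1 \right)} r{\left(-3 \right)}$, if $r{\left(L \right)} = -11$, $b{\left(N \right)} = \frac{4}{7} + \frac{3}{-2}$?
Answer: $\frac{1599}{14} \approx 114.21$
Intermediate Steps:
$b{\left(N \right)} = - \frac{13}{14}$ ($b{\left(N \right)} = 4 \cdot \frac{1}{7} + 3 \left(- \frac{1}{2}\right) = \frac{4}{7} - \frac{3}{2} = - \frac{13}{14}$)
$104 + b{\left(1 \right)} r{\left(-3 \right)} = 104 - - \frac{143}{14} = 104 + \frac{143}{14} = \frac{1599}{14}$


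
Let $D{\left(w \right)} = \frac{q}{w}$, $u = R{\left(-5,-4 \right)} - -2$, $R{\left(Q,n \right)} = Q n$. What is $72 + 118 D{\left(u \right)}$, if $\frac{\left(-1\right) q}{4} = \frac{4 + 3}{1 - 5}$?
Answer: $\frac{1205}{11} \approx 109.55$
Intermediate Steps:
$u = 22$ ($u = \left(-5\right) \left(-4\right) - -2 = 20 + 2 = 22$)
$q = 7$ ($q = - 4 \frac{4 + 3}{1 - 5} = - 4 \frac{7}{-4} = - 4 \cdot 7 \left(- \frac{1}{4}\right) = \left(-4\right) \left(- \frac{7}{4}\right) = 7$)
$D{\left(w \right)} = \frac{7}{w}$
$72 + 118 D{\left(u \right)} = 72 + 118 \cdot \frac{7}{22} = 72 + \frac{413}{11} = \frac{1205}{11}$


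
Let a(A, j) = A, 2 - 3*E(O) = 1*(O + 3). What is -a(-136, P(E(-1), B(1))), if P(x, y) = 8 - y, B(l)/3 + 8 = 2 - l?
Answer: 136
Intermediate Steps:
E(O) = -⅓ - O/3 (E(O) = ⅔ - (O + 3)/3 = ⅔ - (3 + O)/3 = ⅔ + (-1 - O/3) = -⅓ - O/3)
B(l) = -18 - 3*l (B(l) = -24 + 3*(2 - l) = -24 + (6 - 3*l) = -18 - 3*l)
-a(-136, P(E(-1), B(1))) = -1*(-136) = 136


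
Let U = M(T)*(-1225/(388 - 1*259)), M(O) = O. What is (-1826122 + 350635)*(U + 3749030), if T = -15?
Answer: -237869773545105/43 ≈ -5.5319e+12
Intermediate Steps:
U = 6125/43 (U = -(-18375)/(388 - 1*259) = -(-18375)/(388 - 259) = -(-18375)/129 = -15*(-1225/129) = 6125/43 ≈ 142.44)
(-1826122 + 350635)*(U + 3749030) = (-1826122 + 350635)*(6125/43 + 3749030) = -1475487*161214415/43 = -237869773545105/43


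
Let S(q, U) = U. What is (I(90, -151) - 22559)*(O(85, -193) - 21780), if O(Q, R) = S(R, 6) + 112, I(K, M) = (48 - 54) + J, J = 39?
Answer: 487958212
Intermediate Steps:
I(K, M) = 33 (I(K, M) = (48 - 54) + 39 = -6 + 39 = 33)
O(Q, R) = 118 (O(Q, R) = 6 + 112 = 118)
(I(90, -151) - 22559)*(O(85, -193) - 21780) = (33 - 22559)*(118 - 21780) = -22526*(-21662) = 487958212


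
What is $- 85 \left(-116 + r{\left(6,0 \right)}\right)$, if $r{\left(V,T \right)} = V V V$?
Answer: $-8500$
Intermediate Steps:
$r{\left(V,T \right)} = V^{3}$ ($r{\left(V,T \right)} = V^{2} V = V^{3}$)
$- 85 \left(-116 + r{\left(6,0 \right)}\right) = - 85 \left(-116 + 6^{3}\right) = - 85 \left(-116 + 216\right) = \left(-85\right) 100 = -8500$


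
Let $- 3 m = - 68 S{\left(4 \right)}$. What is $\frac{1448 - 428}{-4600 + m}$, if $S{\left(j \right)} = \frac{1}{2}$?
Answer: $- \frac{1530}{6883} \approx -0.22229$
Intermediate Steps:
$S{\left(j \right)} = \frac{1}{2}$
$m = \frac{34}{3}$ ($m = - \frac{\left(-68\right) \frac{1}{2}}{3} = \left(- \frac{1}{3}\right) \left(-34\right) = \frac{34}{3} \approx 11.333$)
$\frac{1448 - 428}{-4600 + m} = \frac{1448 - 428}{-4600 + \frac{34}{3}} = \frac{1020}{- \frac{13766}{3}} = 1020 \left(- \frac{3}{13766}\right) = - \frac{1530}{6883}$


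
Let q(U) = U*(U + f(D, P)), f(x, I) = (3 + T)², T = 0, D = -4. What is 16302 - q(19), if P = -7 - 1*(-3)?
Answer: 15770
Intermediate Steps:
P = -4 (P = -7 + 3 = -4)
f(x, I) = 9 (f(x, I) = (3 + 0)² = 3² = 9)
q(U) = U*(9 + U) (q(U) = U*(U + 9) = U*(9 + U))
16302 - q(19) = 16302 - 19*(9 + 19) = 16302 - 19*28 = 16302 - 1*532 = 16302 - 532 = 15770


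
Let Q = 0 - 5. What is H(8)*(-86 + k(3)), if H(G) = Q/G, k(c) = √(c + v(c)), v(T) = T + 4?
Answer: 215/4 - 5*√10/8 ≈ 51.774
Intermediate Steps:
v(T) = 4 + T
k(c) = √(4 + 2*c) (k(c) = √(c + (4 + c)) = √(4 + 2*c))
Q = -5
H(G) = -5/G
H(8)*(-86 + k(3)) = (-5/8)*(-86 + √(4 + 2*3)) = (-5*⅛)*(-86 + √(4 + 6)) = -5*(-86 + √10)/8 = 215/4 - 5*√10/8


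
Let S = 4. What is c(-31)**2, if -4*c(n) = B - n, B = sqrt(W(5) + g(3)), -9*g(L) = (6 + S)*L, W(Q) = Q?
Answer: (93 + sqrt(15))**2/144 ≈ 65.169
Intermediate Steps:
g(L) = -10*L/9 (g(L) = -(6 + 4)*L/9 = -10*L/9)
B = sqrt(15)/3 (B = sqrt(5 - 10/9*3) = sqrt(5 - 10/3) = sqrt(5/3) = sqrt(15)/3 ≈ 1.2910)
c(n) = -sqrt(15)/12 + n/4 (c(n) = -(sqrt(15)/3 - n)/4 = -(-n + sqrt(15)/3)/4 = -sqrt(15)/12 + n/4)
c(-31)**2 = (-sqrt(15)/12 + (1/4)*(-31))**2 = (-sqrt(15)/12 - 31/4)**2 = (-31/4 - sqrt(15)/12)**2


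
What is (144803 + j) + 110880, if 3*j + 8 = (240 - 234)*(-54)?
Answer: 766717/3 ≈ 2.5557e+5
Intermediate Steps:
j = -332/3 (j = -8/3 + ((240 - 234)*(-54))/3 = -8/3 + (6*(-54))/3 = -8/3 + (⅓)*(-324) = -8/3 - 108 = -332/3 ≈ -110.67)
(144803 + j) + 110880 = (144803 - 332/3) + 110880 = 434077/3 + 110880 = 766717/3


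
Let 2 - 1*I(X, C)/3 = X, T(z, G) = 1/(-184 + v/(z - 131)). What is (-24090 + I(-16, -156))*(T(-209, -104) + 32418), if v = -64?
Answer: -1014516990241/1302 ≈ -7.7920e+8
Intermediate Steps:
T(z, G) = 1/(-184 - 64/(-131 + z)) (T(z, G) = 1/(-184 - 64/(z - 131)) = 1/(-184 - 64/(-131 + z)))
I(X, C) = 6 - 3*X
(-24090 + I(-16, -156))*(T(-209, -104) + 32418) = (-24090 + (6 - 3*(-16)))*((131 - 1*(-209))/(8*(-3005 + 23*(-209))) + 32418) = (-24090 + (6 + 48))*((131 + 209)/(8*(-3005 - 4807)) + 32418) = (-24090 + 54)*((⅛)*340/(-7812) + 32418) = -24036*((⅛)*(-1/7812)*340 + 32418) = -24036*(-85/15624 + 32418) = -24036*506498747/15624 = -1014516990241/1302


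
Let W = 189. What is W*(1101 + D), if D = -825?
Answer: 52164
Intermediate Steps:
W*(1101 + D) = 189*(1101 - 825) = 189*276 = 52164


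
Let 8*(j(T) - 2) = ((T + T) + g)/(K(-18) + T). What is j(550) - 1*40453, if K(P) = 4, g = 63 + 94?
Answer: -179277575/4432 ≈ -40451.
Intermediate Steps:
g = 157
j(T) = 2 + (157 + 2*T)/(8*(4 + T)) (j(T) = 2 + (((T + T) + 157)/(4 + T))/8 = 2 + ((2*T + 157)/(4 + T))/8 = 2 + ((157 + 2*T)/(4 + T))/8 = 2 + (157 + 2*T)/(8*(4 + T)))
j(550) - 1*40453 = (221 + 18*550)/(8*(4 + 550)) - 1*40453 = (⅛)*(221 + 9900)/554 - 40453 = (⅛)*(1/554)*10121 - 40453 = 10121/4432 - 40453 = -179277575/4432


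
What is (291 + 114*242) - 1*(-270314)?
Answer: 298193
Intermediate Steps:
(291 + 114*242) - 1*(-270314) = (291 + 27588) + 270314 = 27879 + 270314 = 298193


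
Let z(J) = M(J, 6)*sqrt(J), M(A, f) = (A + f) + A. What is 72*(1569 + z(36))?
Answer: 146664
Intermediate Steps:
M(A, f) = f + 2*A
z(J) = sqrt(J)*(6 + 2*J) (z(J) = (6 + 2*J)*sqrt(J) = sqrt(J)*(6 + 2*J))
72*(1569 + z(36)) = 72*(1569 + 2*sqrt(36)*(3 + 36)) = 72*(1569 + 2*6*39) = 72*(1569 + 468) = 72*2037 = 146664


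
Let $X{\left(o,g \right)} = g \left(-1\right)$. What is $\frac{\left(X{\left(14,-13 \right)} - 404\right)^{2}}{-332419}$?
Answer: $- \frac{6647}{14453} \approx -0.4599$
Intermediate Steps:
$X{\left(o,g \right)} = - g$
$\frac{\left(X{\left(14,-13 \right)} - 404\right)^{2}}{-332419} = \frac{\left(\left(-1\right) \left(-13\right) - 404\right)^{2}}{-332419} = \left(13 - 404\right)^{2} \left(- \frac{1}{332419}\right) = \left(-391\right)^{2} \left(- \frac{1}{332419}\right) = 152881 \left(- \frac{1}{332419}\right) = - \frac{6647}{14453}$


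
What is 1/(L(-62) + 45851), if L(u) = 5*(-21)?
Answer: 1/45746 ≈ 2.1860e-5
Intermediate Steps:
L(u) = -105
1/(L(-62) + 45851) = 1/(-105 + 45851) = 1/45746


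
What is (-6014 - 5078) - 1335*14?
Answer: -29782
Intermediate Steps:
(-6014 - 5078) - 1335*14 = -11092 - 18690 = -29782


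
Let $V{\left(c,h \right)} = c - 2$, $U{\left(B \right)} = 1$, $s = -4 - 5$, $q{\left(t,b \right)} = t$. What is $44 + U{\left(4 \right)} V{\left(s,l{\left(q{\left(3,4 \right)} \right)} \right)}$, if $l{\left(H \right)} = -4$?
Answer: $33$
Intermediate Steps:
$s = -9$
$V{\left(c,h \right)} = -2 + c$ ($V{\left(c,h \right)} = c - 2 = -2 + c$)
$44 + U{\left(4 \right)} V{\left(s,l{\left(q{\left(3,4 \right)} \right)} \right)} = 44 + 1 \left(-2 - 9\right) = 44 + 1 \left(-11\right) = 44 - 11 = 33$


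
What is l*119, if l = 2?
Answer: 238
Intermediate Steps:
l*119 = 2*119 = 238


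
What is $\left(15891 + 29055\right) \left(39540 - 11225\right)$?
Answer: $1272645990$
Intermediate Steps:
$\left(15891 + 29055\right) \left(39540 - 11225\right) = 44946 \cdot 28315 = 1272645990$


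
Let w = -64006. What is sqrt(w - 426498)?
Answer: 2*I*sqrt(122626) ≈ 700.36*I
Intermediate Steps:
sqrt(w - 426498) = sqrt(-64006 - 426498) = sqrt(-490504) = 2*I*sqrt(122626)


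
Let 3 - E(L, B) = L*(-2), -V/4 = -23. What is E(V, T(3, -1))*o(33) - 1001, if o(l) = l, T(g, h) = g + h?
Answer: 5170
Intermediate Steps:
V = 92 (V = -4*(-23) = 92)
E(L, B) = 3 + 2*L (E(L, B) = 3 - L*(-2) = 3 - (-2)*L = 3 + 2*L)
E(V, T(3, -1))*o(33) - 1001 = (3 + 2*92)*33 - 1001 = (3 + 184)*33 - 1001 = 187*33 - 1001 = 6171 - 1001 = 5170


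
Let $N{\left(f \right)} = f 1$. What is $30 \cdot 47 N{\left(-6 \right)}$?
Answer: $-8460$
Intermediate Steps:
$N{\left(f \right)} = f$
$30 \cdot 47 N{\left(-6 \right)} = 30 \cdot 47 \left(-6\right) = 1410 \left(-6\right) = -8460$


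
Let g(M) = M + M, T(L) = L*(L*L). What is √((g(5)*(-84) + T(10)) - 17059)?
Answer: I*√16899 ≈ 130.0*I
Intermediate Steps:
T(L) = L³ (T(L) = L*L² = L³)
g(M) = 2*M
√((g(5)*(-84) + T(10)) - 17059) = √(((2*5)*(-84) + 10³) - 17059) = √((10*(-84) + 1000) - 17059) = √((-840 + 1000) - 17059) = √(160 - 17059) = √(-16899) = I*√16899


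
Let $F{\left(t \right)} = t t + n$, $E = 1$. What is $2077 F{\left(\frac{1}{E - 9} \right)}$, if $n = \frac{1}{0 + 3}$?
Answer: $\frac{139159}{192} \approx 724.79$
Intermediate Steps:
$n = \frac{1}{3} \approx 0.33333$
$F{\left(t \right)} = \frac{1}{3} + t^{2}$ ($F{\left(t \right)} = t t + \frac{1}{3} = t^{2} + \frac{1}{3} = \frac{1}{3} + t^{2}$)
$2077 F{\left(\frac{1}{E - 9} \right)} = 2077 \left(\frac{1}{3} + \left(\frac{1}{1 - 9}\right)^{2}\right) = 2077 \left(\frac{1}{3} + \left(\frac{1}{-8}\right)^{2}\right) = 2077 \left(\frac{1}{3} + \left(- \frac{1}{8}\right)^{2}\right) = 2077 \left(\frac{1}{3} + \frac{1}{64}\right) = 2077 \cdot \frac{67}{192} = \frac{139159}{192}$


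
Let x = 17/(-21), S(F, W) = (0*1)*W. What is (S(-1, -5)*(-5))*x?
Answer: 0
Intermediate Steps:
S(F, W) = 0 (S(F, W) = 0*W = 0)
x = -17/21 (x = 17*(-1/21) = -17/21 ≈ -0.80952)
(S(-1, -5)*(-5))*x = (0*(-5))*(-17/21) = 0*(-17/21) = 0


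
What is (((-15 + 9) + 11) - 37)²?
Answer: 1024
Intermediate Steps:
(((-15 + 9) + 11) - 37)² = ((-6 + 11) - 37)² = (5 - 37)² = (-32)² = 1024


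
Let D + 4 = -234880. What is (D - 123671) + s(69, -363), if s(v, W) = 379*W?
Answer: -496132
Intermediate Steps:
D = -234884 (D = -4 - 234880 = -234884)
(D - 123671) + s(69, -363) = (-234884 - 123671) + 379*(-363) = -358555 - 137577 = -496132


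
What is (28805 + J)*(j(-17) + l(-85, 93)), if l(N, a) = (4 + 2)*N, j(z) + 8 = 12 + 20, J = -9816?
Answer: -9228654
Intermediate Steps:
j(z) = 24 (j(z) = -8 + (12 + 20) = -8 + 32 = 24)
l(N, a) = 6*N
(28805 + J)*(j(-17) + l(-85, 93)) = (28805 - 9816)*(24 + 6*(-85)) = 18989*(24 - 510) = 18989*(-486) = -9228654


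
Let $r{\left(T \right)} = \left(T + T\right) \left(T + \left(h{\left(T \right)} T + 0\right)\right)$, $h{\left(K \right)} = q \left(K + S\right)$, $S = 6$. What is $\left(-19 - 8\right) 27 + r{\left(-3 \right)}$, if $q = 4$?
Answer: $-495$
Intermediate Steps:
$h{\left(K \right)} = 24 + 4 K$ ($h{\left(K \right)} = 4 \left(K + 6\right) = 4 \left(6 + K\right) = 24 + 4 K$)
$r{\left(T \right)} = 2 T \left(T + T \left(24 + 4 T\right)\right)$ ($r{\left(T \right)} = \left(T + T\right) \left(T + \left(\left(24 + 4 T\right) T + 0\right)\right) = 2 T \left(T + \left(T \left(24 + 4 T\right) + 0\right)\right) = 2 T \left(T + T \left(24 + 4 T\right)\right)$)
$\left(-19 - 8\right) 27 + r{\left(-3 \right)} = \left(-19 - 8\right) 27 + \left(-3\right)^{2} \left(50 + 8 \left(-3\right)\right) = \left(-27\right) 27 + 9 \left(50 - 24\right) = -729 + 9 \cdot 26 = -729 + 234 = -495$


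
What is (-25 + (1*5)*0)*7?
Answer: -175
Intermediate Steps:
(-25 + (1*5)*0)*7 = (-25 + 5*0)*7 = (-25 + 0)*7 = -25*7 = -175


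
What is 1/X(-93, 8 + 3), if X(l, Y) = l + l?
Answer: -1/186 ≈ -0.0053763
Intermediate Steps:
X(l, Y) = 2*l
1/X(-93, 8 + 3) = 1/(2*(-93)) = 1/(-186) = -1/186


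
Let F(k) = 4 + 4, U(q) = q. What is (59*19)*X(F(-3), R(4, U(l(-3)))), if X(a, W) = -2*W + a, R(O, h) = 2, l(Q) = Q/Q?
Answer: 4484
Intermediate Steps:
l(Q) = 1
F(k) = 8
X(a, W) = a - 2*W
(59*19)*X(F(-3), R(4, U(l(-3)))) = (59*19)*(8 - 2*2) = 1121*(8 - 4) = 1121*4 = 4484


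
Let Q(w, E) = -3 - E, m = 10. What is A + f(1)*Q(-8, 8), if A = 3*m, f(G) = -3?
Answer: 63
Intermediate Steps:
A = 30 (A = 3*10 = 30)
A + f(1)*Q(-8, 8) = 30 - 3*(-3 - 1*8) = 30 - 3*(-3 - 8) = 30 - 3*(-11) = 30 + 33 = 63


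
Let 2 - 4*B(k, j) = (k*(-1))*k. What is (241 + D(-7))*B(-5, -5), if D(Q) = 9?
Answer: 3375/2 ≈ 1687.5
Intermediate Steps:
B(k, j) = 1/2 + k**2/4 (B(k, j) = 1/2 - k*(-1)*k/4 = 1/2 - (-k)*k/4 = 1/2 - (-1)*k**2/4 = 1/2 + k**2/4)
(241 + D(-7))*B(-5, -5) = (241 + 9)*(1/2 + (1/4)*(-5)**2) = 250*(1/2 + (1/4)*25) = 250*(1/2 + 25/4) = 250*(27/4) = 3375/2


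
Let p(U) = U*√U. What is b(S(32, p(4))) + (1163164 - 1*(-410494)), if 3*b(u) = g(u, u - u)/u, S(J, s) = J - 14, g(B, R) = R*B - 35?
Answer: 84977497/54 ≈ 1.5737e+6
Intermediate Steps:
g(B, R) = -35 + B*R (g(B, R) = B*R - 35 = -35 + B*R)
p(U) = U^(3/2)
S(J, s) = -14 + J
b(u) = -35/(3*u) (b(u) = ((-35 + u*(u - u))/u)/3 = ((-35 + u*0)/u)/3 = ((-35 + 0)/u)/3 = (-35/u)/3 = -35/(3*u))
b(S(32, p(4))) + (1163164 - 1*(-410494)) = -35/(3*(-14 + 32)) + (1163164 - 1*(-410494)) = -35/3/18 + (1163164 + 410494) = -35/3*1/18 + 1573658 = -35/54 + 1573658 = 84977497/54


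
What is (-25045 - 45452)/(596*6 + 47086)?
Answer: -70497/50662 ≈ -1.3915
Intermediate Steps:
(-25045 - 45452)/(596*6 + 47086) = -70497/(3576 + 47086) = -70497/50662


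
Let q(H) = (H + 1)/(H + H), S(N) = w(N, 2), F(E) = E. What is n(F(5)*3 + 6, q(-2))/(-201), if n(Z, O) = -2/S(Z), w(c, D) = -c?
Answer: -2/4221 ≈ -0.00047382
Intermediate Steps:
S(N) = -N
q(H) = (1 + H)/(2*H) (q(H) = (1 + H)/((2*H)) = (1 + H)*(1/(2*H)) = (1 + H)/(2*H))
n(Z, O) = 2/Z (n(Z, O) = -2*(-1/Z) = -(-2)/Z = 2/Z)
n(F(5)*3 + 6, q(-2))/(-201) = (2/(5*3 + 6))/(-201) = (2/(15 + 6))*(-1/201) = (2/21)*(-1/201) = -2/4221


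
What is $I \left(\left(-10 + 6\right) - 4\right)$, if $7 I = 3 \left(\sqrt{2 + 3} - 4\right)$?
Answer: $\frac{96}{7} - \frac{24 \sqrt{5}}{7} \approx 6.0478$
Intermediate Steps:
$I = - \frac{12}{7} + \frac{3 \sqrt{5}}{7}$ ($I = \frac{3 \left(\sqrt{2 + 3} - 4\right)}{7} = \frac{3 \left(\sqrt{5} - 4\right)}{7} = \frac{3 \left(-4 + \sqrt{5}\right)}{7} = \frac{-12 + 3 \sqrt{5}}{7} = - \frac{12}{7} + \frac{3 \sqrt{5}}{7} \approx -0.75597$)
$I \left(\left(-10 + 6\right) - 4\right) = \left(- \frac{12}{7} + \frac{3 \sqrt{5}}{7}\right) \left(\left(-10 + 6\right) - 4\right) = \left(- \frac{12}{7} + \frac{3 \sqrt{5}}{7}\right) \left(-4 - 4\right) = \left(- \frac{12}{7} + \frac{3 \sqrt{5}}{7}\right) \left(-8\right) = \frac{96}{7} - \frac{24 \sqrt{5}}{7}$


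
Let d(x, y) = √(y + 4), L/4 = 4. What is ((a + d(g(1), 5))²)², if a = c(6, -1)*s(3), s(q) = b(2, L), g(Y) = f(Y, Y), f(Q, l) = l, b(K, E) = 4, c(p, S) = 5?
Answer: 279841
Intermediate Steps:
L = 16 (L = 4*4 = 16)
g(Y) = Y
s(q) = 4
d(x, y) = √(4 + y)
a = 20 (a = 5*4 = 20)
((a + d(g(1), 5))²)² = ((20 + √(4 + 5))²)² = ((20 + √9)²)² = ((20 + 3)²)² = (23²)² = 529² = 279841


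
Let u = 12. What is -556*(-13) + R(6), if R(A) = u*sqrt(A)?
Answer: 7228 + 12*sqrt(6) ≈ 7257.4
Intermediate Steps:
R(A) = 12*sqrt(A)
-556*(-13) + R(6) = -556*(-13) + 12*sqrt(6) = -139*(-52) + 12*sqrt(6) = 7228 + 12*sqrt(6)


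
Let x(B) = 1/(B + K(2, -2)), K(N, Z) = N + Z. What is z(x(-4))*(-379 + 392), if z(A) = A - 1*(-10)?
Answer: 507/4 ≈ 126.75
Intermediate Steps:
x(B) = 1/B (x(B) = 1/(B + (2 - 2)) = 1/(B + 0) = 1/B)
z(A) = 10 + A (z(A) = A + 10 = 10 + A)
z(x(-4))*(-379 + 392) = (10 + 1/(-4))*(-379 + 392) = (10 - ¼)*13 = (39/4)*13 = 507/4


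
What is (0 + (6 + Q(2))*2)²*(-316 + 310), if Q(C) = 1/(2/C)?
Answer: -1176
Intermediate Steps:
Q(C) = C/2
(0 + (6 + Q(2))*2)²*(-316 + 310) = (0 + (6 + (½)*2)*2)²*(-316 + 310) = (0 + (6 + 1)*2)²*(-6) = (0 + 7*2)²*(-6) = (0 + 14)²*(-6) = 14²*(-6) = 196*(-6) = -1176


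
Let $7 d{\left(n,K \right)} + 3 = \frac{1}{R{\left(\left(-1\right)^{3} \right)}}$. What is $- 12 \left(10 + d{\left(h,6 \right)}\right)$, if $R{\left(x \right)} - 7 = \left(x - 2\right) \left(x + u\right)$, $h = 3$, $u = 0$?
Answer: $- \frac{4026}{35} \approx -115.03$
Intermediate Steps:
$R{\left(x \right)} = 7 + x \left(-2 + x\right)$ ($R{\left(x \right)} = 7 + \left(x - 2\right) \left(x + 0\right) = 7 + \left(-2 + x\right) x = 7 + x \left(-2 + x\right)$)
$d{\left(n,K \right)} = - \frac{29}{70}$ ($d{\left(n,K \right)} = - \frac{3}{7} + \frac{1}{7 \left(7 + \left(\left(-1\right)^{3}\right)^{2} - 2 \left(-1\right)^{3}\right)} = - \frac{3}{7} + \frac{1}{7 \left(7 + \left(-1\right)^{2} - -2\right)} = - \frac{3}{7} + \frac{1}{7 \left(7 + 1 + 2\right)} = - \frac{3}{7} + \frac{1}{7 \cdot 10} = - \frac{3}{7} + \frac{1}{7} \cdot \frac{1}{10} = - \frac{3}{7} + \frac{1}{70} = - \frac{29}{70}$)
$- 12 \left(10 + d{\left(h,6 \right)}\right) = - 12 \left(10 - \frac{29}{70}\right) = \left(-12\right) \frac{671}{70} = - \frac{4026}{35}$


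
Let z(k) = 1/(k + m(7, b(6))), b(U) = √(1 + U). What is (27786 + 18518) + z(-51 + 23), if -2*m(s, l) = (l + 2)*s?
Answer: 30143884/651 + 2*√7/651 ≈ 46304.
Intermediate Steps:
m(s, l) = -s*(2 + l)/2 (m(s, l) = -(l + 2)*s/2 = -(2 + l)*s/2 = -s*(2 + l)/2)
z(k) = 1/(-7 + k - 7*√7/2) (z(k) = 1/(k - ½*7*(2 + √(1 + 6))) = 1/(k - ½*7*(2 + √7)) = 1/(k + (-7 - 7*√7/2)) = 1/(-7 + k - 7*√7/2))
(27786 + 18518) + z(-51 + 23) = (27786 + 18518) + 2/(-14 - 7*√7 + 2*(-51 + 23)) = 46304 + 2/(-14 - 7*√7 + 2*(-28)) = 46304 + 2/(-14 - 7*√7 - 56) = 46304 + 2/(-70 - 7*√7)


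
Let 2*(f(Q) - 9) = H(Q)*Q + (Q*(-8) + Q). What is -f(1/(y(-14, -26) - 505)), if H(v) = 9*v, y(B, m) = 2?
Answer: -2278846/253009 ≈ -9.0070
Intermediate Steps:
f(Q) = 9 - 7*Q/2 + 9*Q²/2 (f(Q) = 9 + ((9*Q)*Q + (Q*(-8) + Q))/2 = 9 + (9*Q² + (-8*Q + Q))/2 = 9 + (9*Q² - 7*Q)/2 = 9 + (-7*Q + 9*Q²)/2 = 9 + (-7*Q/2 + 9*Q²/2) = 9 - 7*Q/2 + 9*Q²/2)
-f(1/(y(-14, -26) - 505)) = -(9 - 7/(2*(2 - 505)) + 9*(1/(2 - 505))²/2) = -(9 - 7/2/(-503) + 9*(1/(-503))²/2) = -(9 - 7/2*(-1/503) + 9*(-1/503)²/2) = -(9 + 7/1006 + (9/2)*(1/253009)) = -(9 + 7/1006 + 9/506018) = -1*2278846/253009 = -2278846/253009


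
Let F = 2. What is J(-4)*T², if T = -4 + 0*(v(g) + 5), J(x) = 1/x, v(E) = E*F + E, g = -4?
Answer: -4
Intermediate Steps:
v(E) = 3*E (v(E) = E*2 + E = 2*E + E = 3*E)
T = -4 (T = -4 + 0*(3*(-4) + 5) = -4 + 0*(-12 + 5) = -4 + 0*(-7) = -4 + 0 = -4)
J(-4)*T² = (-4)²/(-4) = -¼*16 = -4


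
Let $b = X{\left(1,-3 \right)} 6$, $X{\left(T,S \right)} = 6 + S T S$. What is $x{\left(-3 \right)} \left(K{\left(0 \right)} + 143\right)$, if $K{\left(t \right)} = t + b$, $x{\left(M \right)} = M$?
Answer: $-699$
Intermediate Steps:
$X{\left(T,S \right)} = 6 + T S^{2}$ ($X{\left(T,S \right)} = 6 + S S T = 6 + T S^{2}$)
$b = 90$ ($b = \left(6 + 1 \left(-3\right)^{2}\right) 6 = \left(6 + 1 \cdot 9\right) 6 = \left(6 + 9\right) 6 = 15 \cdot 6 = 90$)
$K{\left(t \right)} = 90 + t$ ($K{\left(t \right)} = t + 90 = 90 + t$)
$x{\left(-3 \right)} \left(K{\left(0 \right)} + 143\right) = - 3 \left(\left(90 + 0\right) + 143\right) = - 3 \left(90 + 143\right) = \left(-3\right) 233 = -699$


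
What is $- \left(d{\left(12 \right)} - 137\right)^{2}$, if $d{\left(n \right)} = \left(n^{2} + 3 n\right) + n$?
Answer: $-3025$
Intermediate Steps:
$d{\left(n \right)} = n^{2} + 4 n$
$- \left(d{\left(12 \right)} - 137\right)^{2} = - \left(12 \left(4 + 12\right) - 137\right)^{2} = - \left(12 \cdot 16 - 137\right)^{2} = - \left(192 - 137\right)^{2} = - 55^{2} = \left(-1\right) 3025 = -3025$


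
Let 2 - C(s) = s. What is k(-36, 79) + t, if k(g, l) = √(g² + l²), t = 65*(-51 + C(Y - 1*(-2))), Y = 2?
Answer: -3445 + √7537 ≈ -3358.2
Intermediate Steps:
C(s) = 2 - s
t = -3445 (t = 65*(-51 + (2 - (2 - 1*(-2)))) = 65*(-51 + (2 - (2 + 2))) = 65*(-51 + (2 - 1*4)) = 65*(-51 + (2 - 4)) = 65*(-51 - 2) = 65*(-53) = -3445)
k(-36, 79) + t = √((-36)² + 79²) - 3445 = √(1296 + 6241) - 3445 = √7537 - 3445 = -3445 + √7537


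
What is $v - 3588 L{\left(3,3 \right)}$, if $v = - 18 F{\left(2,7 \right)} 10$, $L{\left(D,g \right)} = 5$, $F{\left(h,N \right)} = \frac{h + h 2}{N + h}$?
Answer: $-18060$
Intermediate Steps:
$F{\left(h,N \right)} = \frac{3 h}{N + h}$ ($F{\left(h,N \right)} = \frac{h + 2 h}{N + h} = \frac{3 h}{N + h}$)
$v = -120$ ($v = - 18 \cdot 3 \cdot 2 \frac{1}{7 + 2} \cdot 10 = - 18 \cdot 3 \cdot 2 \cdot \frac{1}{9} \cdot 10 = \left(-18\right) \frac{2}{3} \cdot 10 = \left(-12\right) 10 = -120$)
$v - 3588 L{\left(3,3 \right)} = -120 - 17940 = -18060$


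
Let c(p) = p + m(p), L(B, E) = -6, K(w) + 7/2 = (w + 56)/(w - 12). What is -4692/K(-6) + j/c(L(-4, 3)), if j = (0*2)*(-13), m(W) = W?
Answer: 84456/113 ≈ 747.40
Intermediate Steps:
K(w) = -7/2 + (56 + w)/(-12 + w) (K(w) = -7/2 + (w + 56)/(w - 12) = -7/2 + (56 + w)/(-12 + w))
c(p) = 2*p (c(p) = p + p = 2*p)
j = 0 (j = 0*(-13) = 0)
-4692/K(-6) + j/c(L(-4, 3)) = -4692*2*(-12 - 6)/(196 - 5*(-6)) + 0/((2*(-6))) = -4692*(-36/(196 + 30)) + 0/(-12) = -4692/((½)*(-1/18)*226) + 0*(-1/12) = -4692/(-113/18) + 0 = -4692*(-18/113) + 0 = 84456/113 + 0 = 84456/113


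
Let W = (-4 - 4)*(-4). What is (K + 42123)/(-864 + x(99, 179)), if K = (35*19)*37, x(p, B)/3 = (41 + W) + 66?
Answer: -66728/447 ≈ -149.28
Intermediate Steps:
W = 32 (W = -8*(-4) = 32)
x(p, B) = 417 (x(p, B) = 3*((41 + 32) + 66) = 3*(73 + 66) = 3*139 = 417)
K = 24605 (K = 665*37 = 24605)
(K + 42123)/(-864 + x(99, 179)) = (24605 + 42123)/(-864 + 417) = 66728/(-447) = 66728*(-1/447) = -66728/447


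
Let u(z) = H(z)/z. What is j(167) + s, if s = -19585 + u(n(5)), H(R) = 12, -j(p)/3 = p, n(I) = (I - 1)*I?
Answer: -100427/5 ≈ -20085.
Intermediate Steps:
n(I) = I*(-1 + I) (n(I) = (-1 + I)*I = I*(-1 + I))
j(p) = -3*p
u(z) = 12/z
s = -97922/5 (s = -19585 + 12/((5*(-1 + 5))) = -19585 + 12/((5*4)) = -19585 + 12/20 = -19585 + 12*(1/20) = -19585 + ⅗ = -97922/5 ≈ -19584.)
j(167) + s = -3*167 - 97922/5 = -501 - 97922/5 = -100427/5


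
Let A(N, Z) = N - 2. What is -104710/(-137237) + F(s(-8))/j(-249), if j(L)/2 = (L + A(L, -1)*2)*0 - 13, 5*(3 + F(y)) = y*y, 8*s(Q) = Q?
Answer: 7766809/8920405 ≈ 0.87068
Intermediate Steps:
s(Q) = Q/8
A(N, Z) = -2 + N
F(y) = -3 + y²/5 (F(y) = -3 + (y*y)/5 = -3 + y²/5)
j(L) = -26 (j(L) = 2*((L + (-2 + L)*2)*0 - 13) = 2*((L + (-4 + 2*L))*0 - 13) = 2*((-4 + 3*L)*0 - 13) = 2*(0 - 13) = 2*(-13) = -26)
-104710/(-137237) + F(s(-8))/j(-249) = -104710/(-137237) + (-3 + ((⅛)*(-8))²/5)/(-26) = -104710*(-1/137237) + (-3 + (⅕)*(-1)²)*(-1/26) = 104710/137237 + (-3 + (⅕)*1)*(-1/26) = 104710/137237 + (-3 + ⅕)*(-1/26) = 104710/137237 - 14/5*(-1/26) = 104710/137237 + 7/65 = 7766809/8920405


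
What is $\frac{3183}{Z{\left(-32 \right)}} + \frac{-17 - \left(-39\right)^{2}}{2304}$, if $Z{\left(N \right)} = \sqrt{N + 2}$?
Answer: $- \frac{769}{1152} - \frac{1061 i \sqrt{30}}{10} \approx -0.66753 - 581.13 i$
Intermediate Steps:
$Z{\left(N \right)} = \sqrt{2 + N}$
$\frac{3183}{Z{\left(-32 \right)}} + \frac{-17 - \left(-39\right)^{2}}{2304} = \frac{3183}{\sqrt{2 - 32}} + \frac{-17 - \left(-39\right)^{2}}{2304} = \frac{3183}{\sqrt{-30}} + \left(-17 - 1521\right) \frac{1}{2304} = \frac{3183}{i \sqrt{30}} + \left(-17 - 1521\right) \frac{1}{2304} = 3183 \left(- \frac{i \sqrt{30}}{30}\right) - \frac{769}{1152} = - \frac{1061 i \sqrt{30}}{10} - \frac{769}{1152} = - \frac{769}{1152} - \frac{1061 i \sqrt{30}}{10}$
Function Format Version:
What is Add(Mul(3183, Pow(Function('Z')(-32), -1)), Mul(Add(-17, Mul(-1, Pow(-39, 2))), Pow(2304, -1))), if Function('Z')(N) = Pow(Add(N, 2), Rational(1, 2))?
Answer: Add(Rational(-769, 1152), Mul(Rational(-1061, 10), I, Pow(30, Rational(1, 2)))) ≈ Add(-0.66753, Mul(-581.13, I))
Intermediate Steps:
Function('Z')(N) = Pow(Add(2, N), Rational(1, 2))
Add(Mul(3183, Pow(Function('Z')(-32), -1)), Mul(Add(-17, Mul(-1, Pow(-39, 2))), Pow(2304, -1))) = Add(Mul(3183, Pow(Pow(Add(2, -32), Rational(1, 2)), -1)), Mul(Add(-17, Mul(-1, Pow(-39, 2))), Pow(2304, -1))) = Add(Mul(3183, Pow(Pow(-30, Rational(1, 2)), -1)), Mul(Add(-17, Mul(-1, 1521)), Rational(1, 2304))) = Add(Mul(3183, Pow(Mul(I, Pow(30, Rational(1, 2))), -1)), Mul(Add(-17, -1521), Rational(1, 2304))) = Add(Mul(3183, Mul(Rational(-1, 30), I, Pow(30, Rational(1, 2)))), Mul(-1538, Rational(1, 2304))) = Add(Mul(Rational(-1061, 10), I, Pow(30, Rational(1, 2))), Rational(-769, 1152)) = Add(Rational(-769, 1152), Mul(Rational(-1061, 10), I, Pow(30, Rational(1, 2))))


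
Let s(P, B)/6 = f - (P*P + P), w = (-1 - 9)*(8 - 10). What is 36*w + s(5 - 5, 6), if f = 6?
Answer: 756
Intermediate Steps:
w = 20 (w = -10*(-2) = 20)
s(P, B) = 36 - 6*P - 6*P² (s(P, B) = 6*(6 - (P*P + P)) = 6*(6 - (P² + P)) = 6*(6 - (P + P²)) = 6*(6 + (-P - P²)) = 6*(6 - P - P²) = 36 - 6*P - 6*P²)
36*w + s(5 - 5, 6) = 36*20 + (36 - 6*(5 - 5) - 6*(5 - 5)²) = 720 + (36 - 6*0 - 6*0²) = 720 + (36 + 0 - 6*0) = 720 + (36 + 0 + 0) = 720 + 36 = 756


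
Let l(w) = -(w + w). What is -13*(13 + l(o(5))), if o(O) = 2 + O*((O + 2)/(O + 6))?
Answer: -377/11 ≈ -34.273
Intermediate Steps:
o(O) = 2 + O*(2 + O)/(6 + O) (o(O) = 2 + O*((2 + O)/(6 + O)) = 2 + O*(2 + O)/(6 + O))
l(w) = -2*w
-13*(13 + l(o(5))) = -13*(13 - 2*(12 + 5**2 + 4*5)/(6 + 5)) = -13*(13 - 2*(12 + 25 + 20)/11) = -13*(13 - 2*57/11) = -13*(13 - 114/11) = -13*29/11 = -377/11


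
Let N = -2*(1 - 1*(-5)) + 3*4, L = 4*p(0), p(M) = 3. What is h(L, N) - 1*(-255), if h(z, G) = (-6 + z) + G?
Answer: 261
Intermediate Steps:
L = 12 (L = 4*3 = 12)
N = 0 (N = -2*(1 + 5) + 12 = -2*6 + 12 = -12 + 12 = 0)
h(z, G) = -6 + G + z
h(L, N) - 1*(-255) = (-6 + 0 + 12) - 1*(-255) = 6 + 255 = 261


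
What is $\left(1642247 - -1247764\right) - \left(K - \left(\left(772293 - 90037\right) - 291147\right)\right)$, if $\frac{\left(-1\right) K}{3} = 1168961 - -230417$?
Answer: $7479254$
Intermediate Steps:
$K = -4198134$ ($K = - 3 \left(1168961 - -230417\right) = - 3 \left(1168961 + 230417\right) = \left(-3\right) 1399378 = -4198134$)
$\left(1642247 - -1247764\right) - \left(K - \left(\left(772293 - 90037\right) - 291147\right)\right) = \left(1642247 - -1247764\right) - \left(-4198134 - \left(\left(772293 - 90037\right) - 291147\right)\right) = \left(1642247 + 1247764\right) - \left(-4198134 - \left(682256 - 291147\right)\right) = 2890011 - \left(-4198134 - 391109\right) = 2890011 - -4589243 = 2890011 + 4589243 = 7479254$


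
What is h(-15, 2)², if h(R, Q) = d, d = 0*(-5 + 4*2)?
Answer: 0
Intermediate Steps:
d = 0 (d = 0*(-5 + 8) = 0*3 = 0)
h(R, Q) = 0
h(-15, 2)² = 0² = 0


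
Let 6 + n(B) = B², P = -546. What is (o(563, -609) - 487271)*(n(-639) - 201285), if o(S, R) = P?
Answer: -100992753510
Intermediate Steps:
n(B) = -6 + B²
o(S, R) = -546
(o(563, -609) - 487271)*(n(-639) - 201285) = (-546 - 487271)*((-6 + (-639)²) - 201285) = -487817*((-6 + 408321) - 201285) = -487817*(408315 - 201285) = -487817*207030 = -100992753510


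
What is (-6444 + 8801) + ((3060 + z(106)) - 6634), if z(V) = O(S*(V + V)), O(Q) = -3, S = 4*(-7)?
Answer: -1220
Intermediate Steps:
S = -28
z(V) = -3
(-6444 + 8801) + ((3060 + z(106)) - 6634) = (-6444 + 8801) + ((3060 - 3) - 6634) = 2357 + (3057 - 6634) = 2357 - 3577 = -1220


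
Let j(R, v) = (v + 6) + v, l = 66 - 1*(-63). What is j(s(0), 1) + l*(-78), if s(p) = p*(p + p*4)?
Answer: -10054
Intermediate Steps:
l = 129 (l = 66 + 63 = 129)
s(p) = 5*p**2 (s(p) = p*(p + 4*p) = p*(5*p) = 5*p**2)
j(R, v) = 6 + 2*v (j(R, v) = (6 + v) + v = 6 + 2*v)
j(s(0), 1) + l*(-78) = (6 + 2*1) + 129*(-78) = (6 + 2) - 10062 = 8 - 10062 = -10054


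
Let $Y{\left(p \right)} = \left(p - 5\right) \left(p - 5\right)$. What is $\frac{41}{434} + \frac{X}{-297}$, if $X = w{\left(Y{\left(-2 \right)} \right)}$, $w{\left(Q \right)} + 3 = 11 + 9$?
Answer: $\frac{4799}{128898} \approx 0.037231$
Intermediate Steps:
$Y{\left(p \right)} = \left(-5 + p\right)^{2}$ ($Y{\left(p \right)} = \left(-5 + p\right) \left(-5 + p\right) = \left(-5 + p\right)^{2}$)
$w{\left(Q \right)} = 17$ ($w{\left(Q \right)} = -3 + \left(11 + 9\right) = -3 + 20 = 17$)
$X = 17$
$\frac{41}{434} + \frac{X}{-297} = \frac{41}{434} + \frac{17}{-297} = 41 \cdot \frac{1}{434} + 17 \left(- \frac{1}{297}\right) = \frac{41}{434} - \frac{17}{297} = \frac{4799}{128898}$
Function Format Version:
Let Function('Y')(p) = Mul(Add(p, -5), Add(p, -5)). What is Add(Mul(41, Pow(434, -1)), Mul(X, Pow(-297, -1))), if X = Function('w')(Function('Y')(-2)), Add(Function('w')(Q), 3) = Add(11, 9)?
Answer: Rational(4799, 128898) ≈ 0.037231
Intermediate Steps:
Function('Y')(p) = Pow(Add(-5, p), 2) (Function('Y')(p) = Mul(Add(-5, p), Add(-5, p)) = Pow(Add(-5, p), 2))
Function('w')(Q) = 17 (Function('w')(Q) = Add(-3, Add(11, 9)) = Add(-3, 20) = 17)
X = 17
Add(Mul(41, Pow(434, -1)), Mul(X, Pow(-297, -1))) = Add(Mul(41, Pow(434, -1)), Mul(17, Pow(-297, -1))) = Add(Mul(41, Rational(1, 434)), Mul(17, Rational(-1, 297))) = Add(Rational(41, 434), Rational(-17, 297)) = Rational(4799, 128898)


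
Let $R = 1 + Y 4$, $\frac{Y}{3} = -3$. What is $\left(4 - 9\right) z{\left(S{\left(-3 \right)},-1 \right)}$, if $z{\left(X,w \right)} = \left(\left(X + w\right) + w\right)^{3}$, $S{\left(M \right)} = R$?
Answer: $253265$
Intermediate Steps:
$Y = -9$ ($Y = 3 \left(-3\right) = -9$)
$R = -35$ ($R = 1 - 36 = -35$)
$S{\left(M \right)} = -35$
$z{\left(X,w \right)} = \left(X + 2 w\right)^{3}$
$\left(4 - 9\right) z{\left(S{\left(-3 \right)},-1 \right)} = \left(4 - 9\right) \left(-35 + 2 \left(-1\right)\right)^{3} = - 5 \left(-35 - 2\right)^{3} = - 5 \left(-37\right)^{3} = \left(-5\right) \left(-50653\right) = 253265$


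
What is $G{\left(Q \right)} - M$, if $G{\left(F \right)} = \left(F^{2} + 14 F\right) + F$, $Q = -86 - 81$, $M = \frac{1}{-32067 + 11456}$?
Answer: $\frac{523189625}{20611} \approx 25384.0$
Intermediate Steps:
$M = - \frac{1}{20611}$ ($M = \frac{1}{-20611} = - \frac{1}{20611} \approx -4.8518 \cdot 10^{-5}$)
$Q = -167$ ($Q = -86 - 81 = -167$)
$G{\left(F \right)} = F^{2} + 15 F$
$G{\left(Q \right)} - M = - 167 \left(15 - 167\right) - - \frac{1}{20611} = \left(-167\right) \left(-152\right) + \frac{1}{20611} = 25384 + \frac{1}{20611} = \frac{523189625}{20611}$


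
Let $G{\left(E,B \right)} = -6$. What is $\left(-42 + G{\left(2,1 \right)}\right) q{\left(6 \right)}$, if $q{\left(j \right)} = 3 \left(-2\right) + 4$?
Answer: $96$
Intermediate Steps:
$q{\left(j \right)} = -2$ ($q{\left(j \right)} = -6 + 4 = -2$)
$\left(-42 + G{\left(2,1 \right)}\right) q{\left(6 \right)} = \left(-42 - 6\right) \left(-2\right) = \left(-48\right) \left(-2\right) = 96$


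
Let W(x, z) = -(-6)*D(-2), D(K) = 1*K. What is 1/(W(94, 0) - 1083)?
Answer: -1/1095 ≈ -0.00091324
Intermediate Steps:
D(K) = K
W(x, z) = -12 (W(x, z) = -(-6)*(-2) = -2*6 = -12)
1/(W(94, 0) - 1083) = 1/(-12 - 1083) = 1/(-1095) = -1/1095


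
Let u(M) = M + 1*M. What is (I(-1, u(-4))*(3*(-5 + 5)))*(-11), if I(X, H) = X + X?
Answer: 0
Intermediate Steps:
u(M) = 2*M (u(M) = M + M = 2*M)
I(X, H) = 2*X
(I(-1, u(-4))*(3*(-5 + 5)))*(-11) = ((2*(-1))*(3*(-5 + 5)))*(-11) = -6*0*(-11) = -2*0*(-11) = 0*(-11) = 0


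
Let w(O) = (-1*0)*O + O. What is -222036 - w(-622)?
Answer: -221414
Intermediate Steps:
w(O) = O (w(O) = 0*O + O = 0 + O = O)
-222036 - w(-622) = -222036 - 1*(-622) = -222036 + 622 = -221414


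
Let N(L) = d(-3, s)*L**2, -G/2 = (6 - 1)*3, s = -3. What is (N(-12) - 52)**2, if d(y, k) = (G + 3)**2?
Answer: 11009045776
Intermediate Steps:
G = -30 (G = -2*(6 - 1)*3 = -10*3 = -2*15 = -30)
d(y, k) = 729 (d(y, k) = (-30 + 3)**2 = (-27)**2 = 729)
N(L) = 729*L**2
(N(-12) - 52)**2 = (729*(-12)**2 - 52)**2 = (729*144 - 52)**2 = (104976 - 52)**2 = 104924**2 = 11009045776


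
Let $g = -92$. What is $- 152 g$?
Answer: $13984$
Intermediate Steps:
$- 152 g = \left(-152\right) \left(-92\right) = 13984$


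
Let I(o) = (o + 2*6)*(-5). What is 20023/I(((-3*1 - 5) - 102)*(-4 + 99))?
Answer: 20023/52190 ≈ 0.38366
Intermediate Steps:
I(o) = -60 - 5*o (I(o) = (o + 12)*(-5) = (12 + o)*(-5) = -60 - 5*o)
20023/I(((-3*1 - 5) - 102)*(-4 + 99)) = 20023/(-60 - 5*((-3*1 - 5) - 102)*(-4 + 99)) = 20023/(-60 - 5*((-3 - 5) - 102)*95) = 20023/(-60 - 5*(-8 - 102)*95) = 20023/(-60 - (-550)*95) = 20023/(-60 - 5*(-10450)) = 20023/(-60 + 52250) = 20023/52190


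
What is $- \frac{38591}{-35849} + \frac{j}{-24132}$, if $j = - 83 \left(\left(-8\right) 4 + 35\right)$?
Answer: $\frac{313401471}{288369356} \approx 1.0868$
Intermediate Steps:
$j = -249$ ($j = - 83 \left(-32 + 35\right) = \left(-83\right) 3 = -249$)
$- \frac{38591}{-35849} + \frac{j}{-24132} = - \frac{38591}{-35849} - \frac{249}{-24132} = \left(-38591\right) \left(- \frac{1}{35849}\right) - - \frac{83}{8044} = \frac{38591}{35849} + \frac{83}{8044} = \frac{313401471}{288369356}$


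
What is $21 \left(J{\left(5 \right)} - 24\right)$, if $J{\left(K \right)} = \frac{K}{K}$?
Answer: $-483$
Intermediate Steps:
$J{\left(K \right)} = 1$
$21 \left(J{\left(5 \right)} - 24\right) = 21 \left(1 - 24\right) = 21 \left(-23\right) = -483$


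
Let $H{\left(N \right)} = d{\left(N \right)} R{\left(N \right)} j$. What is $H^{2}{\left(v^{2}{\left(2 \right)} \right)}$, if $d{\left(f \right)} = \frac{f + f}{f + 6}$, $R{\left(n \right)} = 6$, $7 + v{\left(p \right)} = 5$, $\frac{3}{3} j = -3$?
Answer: $\frac{5184}{25} \approx 207.36$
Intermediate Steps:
$j = -3$
$v{\left(p \right)} = -2$ ($v{\left(p \right)} = -7 + 5 = -2$)
$d{\left(f \right)} = \frac{2 f}{6 + f}$
$H{\left(N \right)} = - \frac{36 N}{6 + N}$ ($H{\left(N \right)} = \frac{2 N}{6 + N} 6 \left(-3\right) = \frac{12 N}{6 + N} \left(-3\right) = - \frac{36 N}{6 + N}$)
$H^{2}{\left(v^{2}{\left(2 \right)} \right)} = \left(- \frac{36 \left(-2\right)^{2}}{6 + \left(-2\right)^{2}}\right)^{2} = \left(\left(-36\right) 4 \frac{1}{6 + 4}\right)^{2} = \left(\left(-36\right) 4 \cdot \frac{1}{10}\right)^{2} = \left(- \frac{72}{5}\right)^{2} = \frac{5184}{25}$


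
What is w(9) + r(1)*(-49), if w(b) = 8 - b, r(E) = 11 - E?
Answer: -491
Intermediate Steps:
w(9) + r(1)*(-49) = (8 - 1*9) + (11 - 1*1)*(-49) = (8 - 9) + (11 - 1)*(-49) = -1 + 10*(-49) = -1 - 490 = -491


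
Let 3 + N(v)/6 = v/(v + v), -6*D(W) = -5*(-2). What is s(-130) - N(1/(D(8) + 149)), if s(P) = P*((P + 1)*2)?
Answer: 33555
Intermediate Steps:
D(W) = -5/3 (D(W) = -(-5)*(-2)/6 = -⅙*10 = -5/3)
N(v) = -15 (N(v) = -18 + 6*(v/(v + v)) = -18 + 6*(v/((2*v))) = -18 + 6*(v*(1/(2*v))) = -18 + 6*(½) = -18 + 3 = -15)
s(P) = P*(2 + 2*P) (s(P) = P*((1 + P)*2) = P*(2 + 2*P))
s(-130) - N(1/(D(8) + 149)) = 2*(-130)*(1 - 130) - 1*(-15) = 2*(-130)*(-129) + 15 = 33540 + 15 = 33555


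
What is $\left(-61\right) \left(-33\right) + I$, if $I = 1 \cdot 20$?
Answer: $2033$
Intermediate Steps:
$I = 20$
$\left(-61\right) \left(-33\right) + I = \left(-61\right) \left(-33\right) + 20 = 2013 + 20 = 2033$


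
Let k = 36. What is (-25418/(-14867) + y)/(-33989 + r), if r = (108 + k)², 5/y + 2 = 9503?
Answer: -241570753/1872004366851 ≈ -0.00012904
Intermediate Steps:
y = 5/9501 (y = 5/(-2 + 9503) = 5/9501 ≈ 0.00052626)
r = 20736 (r = (108 + 36)² = 144² = 20736)
(-25418/(-14867) + y)/(-33989 + r) = (-25418/(-14867) + 5/9501)/(-33989 + 20736) = (-25418*(-1/14867) + 5/9501)/(-13253) = (25418/14867 + 5/9501)*(-1/13253) = (241570753/141251367)*(-1/13253) = -241570753/1872004366851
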